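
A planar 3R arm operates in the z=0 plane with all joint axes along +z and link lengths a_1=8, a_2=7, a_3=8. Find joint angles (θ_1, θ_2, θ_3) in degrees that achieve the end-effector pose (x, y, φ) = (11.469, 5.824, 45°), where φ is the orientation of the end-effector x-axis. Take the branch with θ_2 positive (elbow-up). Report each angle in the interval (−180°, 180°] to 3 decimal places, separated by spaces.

wrist centre = target − a_3·(cos φ, sin φ) = (5.8121, 0.1671)
cos θ_2 = (33.8090−8²−7²)/(2·8·7) = -0.7071; θ_2 = 134.9964° (elbow-up)
β = atan2(0.1671,5.8121) = 1.6473°; ψ = atan2(4.9501,3.0506) = 58.3558°
θ_1 = β − ψ = -56.7085°
θ_3 = φ − θ_1 − θ_2 = -33.2879° (wrapped to (-180°,180°])

-56.709 134.996 -33.288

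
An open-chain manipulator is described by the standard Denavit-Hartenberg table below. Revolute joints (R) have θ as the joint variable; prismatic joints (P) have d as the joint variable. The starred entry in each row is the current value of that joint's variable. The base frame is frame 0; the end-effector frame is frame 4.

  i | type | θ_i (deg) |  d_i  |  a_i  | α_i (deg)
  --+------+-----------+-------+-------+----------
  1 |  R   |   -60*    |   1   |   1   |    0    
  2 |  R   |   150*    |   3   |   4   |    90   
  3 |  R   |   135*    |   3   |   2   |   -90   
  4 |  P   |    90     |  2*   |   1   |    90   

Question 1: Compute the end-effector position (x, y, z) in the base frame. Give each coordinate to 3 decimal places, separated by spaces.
after link 1: o_1 = (0.5000, -0.8660, 1.0000)
after link 2: o_2 = (0.5000, 3.1340, 4.0000)
after link 3: o_3 = (3.5000, 1.7198, 5.4142)
after link 4: o_4 = (2.5000, 0.3055, 4.0000)

2.500 0.306 4.000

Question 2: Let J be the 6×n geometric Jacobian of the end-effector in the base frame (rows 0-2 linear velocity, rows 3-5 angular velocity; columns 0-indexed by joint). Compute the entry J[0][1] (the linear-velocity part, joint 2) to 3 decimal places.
axis z_1 = (0.0000,0.0000,1.0000); lever o_n−o_1 = (2.0000,1.1716,3.0000)
cross product → J_v[:, 1] = (-1.1716,2.0000,0.0000)
J_ω[:, 1] = z_1
entry J[0][1] = -1.1716

-1.172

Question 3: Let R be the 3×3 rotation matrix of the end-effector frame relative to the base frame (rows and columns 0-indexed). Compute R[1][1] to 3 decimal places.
End-effector y-axis (col 1 of R) = (0.0000,-0.7071,-0.7071)
R[1][1] = -0.7071

-0.707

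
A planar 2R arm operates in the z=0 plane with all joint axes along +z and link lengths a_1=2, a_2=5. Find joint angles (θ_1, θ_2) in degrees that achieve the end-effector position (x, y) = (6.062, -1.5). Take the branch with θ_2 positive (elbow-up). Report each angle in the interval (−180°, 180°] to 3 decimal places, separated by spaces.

-57.802 60.007

cos θ_2 = (38.9978−2²−5²)/(2·2·5) = 0.4999; θ_2 = 60.0071° (elbow-up)
β = atan2(-1.5000,6.0620) = -13.8983°; ψ = atan2(4.3304,4.4995) = 43.9034°
θ_1 = β − ψ = -57.8017°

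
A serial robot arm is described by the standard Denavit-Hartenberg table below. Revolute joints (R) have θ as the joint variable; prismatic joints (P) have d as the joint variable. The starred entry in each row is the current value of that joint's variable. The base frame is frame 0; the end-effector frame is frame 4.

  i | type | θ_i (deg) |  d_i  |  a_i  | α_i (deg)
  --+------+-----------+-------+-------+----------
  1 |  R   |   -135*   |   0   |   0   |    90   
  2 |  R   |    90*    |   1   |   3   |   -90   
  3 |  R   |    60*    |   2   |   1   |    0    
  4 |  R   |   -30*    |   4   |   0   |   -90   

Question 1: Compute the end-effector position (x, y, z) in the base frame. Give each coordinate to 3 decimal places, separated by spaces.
after link 1: o_1 = (0.0000, 0.0000, 0.0000)
after link 2: o_2 = (-0.7071, 0.7071, 3.0000)
after link 3: o_3 = (1.3195, 1.5089, 3.5000)
after link 4: o_4 = (4.1479, 4.3374, 3.5000)

4.148 4.337 3.500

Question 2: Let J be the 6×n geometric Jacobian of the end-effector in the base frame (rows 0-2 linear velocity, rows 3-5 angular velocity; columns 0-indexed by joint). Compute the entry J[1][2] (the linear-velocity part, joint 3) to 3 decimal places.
-0.354

axis z_2 = (0.7071,0.7071,0.0000); lever o_n−o_2 = (4.8550,3.6303,0.5000)
cross product → J_v[:, 2] = (0.3536,-0.3536,-0.8660)
J_ω[:, 2] = z_2
entry J[1][2] = -0.3536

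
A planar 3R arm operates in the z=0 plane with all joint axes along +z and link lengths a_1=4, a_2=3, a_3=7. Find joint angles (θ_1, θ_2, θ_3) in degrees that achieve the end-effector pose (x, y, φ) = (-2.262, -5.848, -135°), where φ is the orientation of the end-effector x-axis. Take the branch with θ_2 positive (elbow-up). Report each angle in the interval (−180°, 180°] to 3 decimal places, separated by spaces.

-66.951 134.995 156.956

wrist centre = target − a_3·(cos φ, sin φ) = (2.6877, -0.8983)
cos θ_2 = (8.0308−4²−3²)/(2·4·3) = -0.7070; θ_2 = 134.9953° (elbow-up)
β = atan2(-0.8983,2.6877) = -18.4798°; ψ = atan2(2.1215,1.8789) = 48.4710°
θ_1 = β − ψ = -66.9508°
θ_3 = φ − θ_1 − θ_2 = 156.9555° (wrapped to (-180°,180°])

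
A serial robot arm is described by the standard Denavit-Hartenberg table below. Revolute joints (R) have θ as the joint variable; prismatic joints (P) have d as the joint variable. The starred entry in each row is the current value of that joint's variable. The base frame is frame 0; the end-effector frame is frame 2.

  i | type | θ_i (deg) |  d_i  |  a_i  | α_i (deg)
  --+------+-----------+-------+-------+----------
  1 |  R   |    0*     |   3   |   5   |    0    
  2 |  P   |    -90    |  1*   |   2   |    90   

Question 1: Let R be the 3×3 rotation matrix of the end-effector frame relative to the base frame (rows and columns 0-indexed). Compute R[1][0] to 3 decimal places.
-1.000

End-effector x-axis (col 0 of R) = (0.0000,-1.0000,0.0000)
R[1][0] = -1.0000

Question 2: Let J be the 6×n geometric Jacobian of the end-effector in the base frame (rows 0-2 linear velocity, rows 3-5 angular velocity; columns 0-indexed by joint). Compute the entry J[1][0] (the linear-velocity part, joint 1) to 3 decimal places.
axis z_0 = ẑ; lever o_n−o_0 = (5.0000,-2.0000,4.0000)
cross product → J_v[:, 0] = (2.0000,5.0000,-0.0000)
J_ω[:, 0] = z_0
entry J[1][0] = 5.0000

5.000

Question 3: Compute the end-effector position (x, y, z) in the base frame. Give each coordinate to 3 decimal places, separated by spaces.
after link 1: o_1 = (5.0000, 0.0000, 3.0000)
after link 2: o_2 = (5.0000, -2.0000, 4.0000)

5.000 -2.000 4.000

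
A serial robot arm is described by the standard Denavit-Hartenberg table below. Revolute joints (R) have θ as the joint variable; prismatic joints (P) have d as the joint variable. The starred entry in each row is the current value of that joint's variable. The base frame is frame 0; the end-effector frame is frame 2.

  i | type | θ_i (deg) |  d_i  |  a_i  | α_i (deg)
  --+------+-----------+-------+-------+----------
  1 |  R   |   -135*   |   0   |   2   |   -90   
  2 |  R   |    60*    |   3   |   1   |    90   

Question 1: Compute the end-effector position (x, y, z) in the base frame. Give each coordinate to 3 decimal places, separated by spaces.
0.354 -3.889 -0.866

after link 1: o_1 = (-1.4142, -1.4142, 0.0000)
after link 2: o_2 = (0.3536, -3.8891, -0.8660)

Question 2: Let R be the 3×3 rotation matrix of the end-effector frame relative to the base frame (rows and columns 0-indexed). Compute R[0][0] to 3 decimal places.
-0.354

End-effector x-axis (col 0 of R) = (-0.3536,-0.3536,-0.8660)
R[0][0] = -0.3536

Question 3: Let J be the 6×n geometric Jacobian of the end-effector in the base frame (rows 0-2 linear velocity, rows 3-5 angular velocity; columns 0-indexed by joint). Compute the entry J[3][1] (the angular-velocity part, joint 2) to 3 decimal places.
axis z_1 = (0.7071,-0.7071,0.0000); lever o_n−o_1 = (1.7678,-2.4749,-0.8660)
cross product → J_v[:, 1] = (0.6124,0.6124,-0.5000)
J_ω[:, 1] = z_1
entry J[3][1] = 0.7071

0.707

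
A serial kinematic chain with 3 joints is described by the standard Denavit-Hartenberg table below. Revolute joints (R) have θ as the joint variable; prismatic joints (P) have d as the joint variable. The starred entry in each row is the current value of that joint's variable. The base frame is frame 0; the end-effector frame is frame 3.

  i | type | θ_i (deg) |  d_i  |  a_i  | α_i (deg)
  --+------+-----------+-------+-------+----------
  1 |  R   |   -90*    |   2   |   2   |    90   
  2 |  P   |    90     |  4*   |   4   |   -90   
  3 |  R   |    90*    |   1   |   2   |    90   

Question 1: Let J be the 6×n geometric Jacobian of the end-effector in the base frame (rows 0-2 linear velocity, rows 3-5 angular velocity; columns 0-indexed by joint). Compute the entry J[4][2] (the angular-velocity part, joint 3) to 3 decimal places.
1.000

axis z_2 = (-0.0000,1.0000,0.0000); lever o_n−o_2 = (2.0000,1.0000,0.0000)
cross product → J_v[:, 2] = (-0.0000,0.0000,-2.0000)
J_ω[:, 2] = z_2
entry J[4][2] = 1.0000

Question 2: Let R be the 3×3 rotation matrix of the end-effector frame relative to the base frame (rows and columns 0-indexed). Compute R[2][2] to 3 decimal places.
End-effector z-axis (col 2 of R) = (-0.0000,-0.0000,1.0000)
R[2][2] = 1.0000

1.000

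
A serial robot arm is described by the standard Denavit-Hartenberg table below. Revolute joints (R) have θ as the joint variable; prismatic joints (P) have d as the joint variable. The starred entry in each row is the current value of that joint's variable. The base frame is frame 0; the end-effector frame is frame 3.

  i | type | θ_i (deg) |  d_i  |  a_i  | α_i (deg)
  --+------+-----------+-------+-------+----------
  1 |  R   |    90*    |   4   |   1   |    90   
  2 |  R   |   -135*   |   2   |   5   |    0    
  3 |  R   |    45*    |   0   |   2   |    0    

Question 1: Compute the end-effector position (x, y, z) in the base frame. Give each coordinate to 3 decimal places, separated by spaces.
2.000 -2.536 -1.536

after link 1: o_1 = (0.0000, 1.0000, 4.0000)
after link 2: o_2 = (2.0000, -2.5355, 0.4645)
after link 3: o_3 = (2.0000, -2.5355, -1.5355)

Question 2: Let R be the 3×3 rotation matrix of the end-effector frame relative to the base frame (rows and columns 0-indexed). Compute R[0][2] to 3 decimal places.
End-effector z-axis (col 2 of R) = (1.0000,-0.0000,0.0000)
R[0][2] = 1.0000

1.000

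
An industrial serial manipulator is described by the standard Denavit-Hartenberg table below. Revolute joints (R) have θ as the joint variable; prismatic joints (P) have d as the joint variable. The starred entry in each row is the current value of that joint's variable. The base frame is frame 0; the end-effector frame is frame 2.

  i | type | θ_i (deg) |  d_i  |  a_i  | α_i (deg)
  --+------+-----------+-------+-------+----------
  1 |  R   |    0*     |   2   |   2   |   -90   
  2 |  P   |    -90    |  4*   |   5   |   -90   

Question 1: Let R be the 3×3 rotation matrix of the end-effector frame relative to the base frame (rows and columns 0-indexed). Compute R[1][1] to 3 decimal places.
End-effector y-axis (col 1 of R) = (0.0000,-1.0000,-0.0000)
R[1][1] = -1.0000

-1.000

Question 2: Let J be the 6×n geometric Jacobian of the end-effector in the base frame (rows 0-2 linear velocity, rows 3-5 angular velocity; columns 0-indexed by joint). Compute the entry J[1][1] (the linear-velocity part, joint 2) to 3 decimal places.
prismatic axis z_1 = (0.0000,1.0000,0.0000)
J_v[:, 1] = z_1; J_ω[:, 1] = (0,0,0)
entry J[1][1] = 1.0000

1.000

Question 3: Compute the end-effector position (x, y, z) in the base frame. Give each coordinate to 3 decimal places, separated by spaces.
2.000 4.000 7.000

after link 1: o_1 = (2.0000, 0.0000, 2.0000)
after link 2: o_2 = (2.0000, 4.0000, 7.0000)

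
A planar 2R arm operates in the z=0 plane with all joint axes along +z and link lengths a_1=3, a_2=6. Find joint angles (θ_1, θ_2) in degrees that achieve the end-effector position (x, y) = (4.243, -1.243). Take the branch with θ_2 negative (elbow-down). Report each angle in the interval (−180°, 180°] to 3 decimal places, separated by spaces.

cos θ_2 = (19.5481−3²−6²)/(2·3·6) = -0.7070; θ_2 = -134.9911° (elbow-down)
β = atan2(-1.2430,4.2430) = -16.3281°; ψ = atan2(-4.2433,-1.2420) = -106.3144°
θ_1 = β − ψ = 89.9863°

89.986 -134.991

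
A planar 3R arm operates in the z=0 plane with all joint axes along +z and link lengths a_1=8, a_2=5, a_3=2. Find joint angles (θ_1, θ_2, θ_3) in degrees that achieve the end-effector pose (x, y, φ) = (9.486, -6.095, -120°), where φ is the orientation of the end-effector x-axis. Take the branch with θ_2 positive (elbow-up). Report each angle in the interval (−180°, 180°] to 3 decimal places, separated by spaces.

wrist centre = target − a_3·(cos φ, sin φ) = (10.4860, -4.3629)
cos θ_2 = (128.9915−8²−5²)/(2·8·5) = 0.4999; θ_2 = 60.0070° (elbow-up)
β = atan2(-4.3629,10.4860) = -22.5909°; ψ = atan2(4.3304,10.4995) = 22.4134°
θ_1 = β − ψ = -45.0043°
θ_3 = φ − θ_1 − θ_2 = -135.0027° (wrapped to (-180°,180°])

-45.004 60.007 -135.003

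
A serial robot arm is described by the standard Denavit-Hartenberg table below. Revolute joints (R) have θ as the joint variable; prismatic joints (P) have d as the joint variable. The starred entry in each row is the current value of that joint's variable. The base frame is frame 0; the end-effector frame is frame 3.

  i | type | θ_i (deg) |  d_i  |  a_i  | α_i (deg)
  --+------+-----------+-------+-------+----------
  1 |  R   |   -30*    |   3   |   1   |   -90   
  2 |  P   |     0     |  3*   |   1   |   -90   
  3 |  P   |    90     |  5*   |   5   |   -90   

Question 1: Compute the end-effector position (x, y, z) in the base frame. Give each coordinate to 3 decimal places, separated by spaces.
0.732 -2.732 -2.000

after link 1: o_1 = (0.8660, -0.5000, 3.0000)
after link 2: o_2 = (3.2321, 1.5981, 3.0000)
after link 3: o_3 = (0.7321, -2.7321, -2.0000)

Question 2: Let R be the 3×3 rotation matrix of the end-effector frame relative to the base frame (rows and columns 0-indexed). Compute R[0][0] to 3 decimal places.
End-effector x-axis (col 0 of R) = (-0.5000,-0.8660,-0.0000)
R[0][0] = -0.5000

-0.500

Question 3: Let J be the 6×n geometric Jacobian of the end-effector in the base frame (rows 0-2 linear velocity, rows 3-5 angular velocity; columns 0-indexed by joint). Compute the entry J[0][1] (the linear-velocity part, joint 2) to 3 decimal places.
prismatic axis z_1 = (0.5000,0.8660,0.0000)
J_v[:, 1] = z_1; J_ω[:, 1] = (0,0,0)
entry J[0][1] = 0.5000

0.500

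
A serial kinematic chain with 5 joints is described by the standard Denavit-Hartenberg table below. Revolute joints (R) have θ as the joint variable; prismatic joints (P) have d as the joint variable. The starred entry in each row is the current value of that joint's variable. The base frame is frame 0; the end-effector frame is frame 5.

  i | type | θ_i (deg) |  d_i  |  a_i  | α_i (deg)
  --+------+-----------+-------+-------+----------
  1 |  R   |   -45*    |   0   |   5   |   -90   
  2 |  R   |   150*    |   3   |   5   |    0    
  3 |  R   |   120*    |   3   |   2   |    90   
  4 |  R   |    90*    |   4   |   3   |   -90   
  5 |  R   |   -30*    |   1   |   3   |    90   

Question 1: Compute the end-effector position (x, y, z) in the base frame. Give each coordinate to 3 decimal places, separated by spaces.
after link 1: o_1 = (3.5355, -3.5355, 0.0000)
after link 2: o_2 = (2.5950, 1.6476, -2.5000)
after link 3: o_3 = (4.7163, 3.7690, -0.5000)
after link 4: o_4 = (4.0092, 8.7187, -0.5000)
after link 5: o_5 = (4.7857, 11.6165, -1.5000)

4.786 11.616 -1.500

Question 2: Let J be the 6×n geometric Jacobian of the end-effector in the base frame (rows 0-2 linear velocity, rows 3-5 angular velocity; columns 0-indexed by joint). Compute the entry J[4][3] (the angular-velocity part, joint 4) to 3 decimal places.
axis z_3 = (-0.7071,0.7071,-0.0000); lever o_n−o_3 = (0.0694,7.8475,-1.0000)
cross product → J_v[:, 3] = (-0.7071,-0.7071,-5.5981)
J_ω[:, 3] = z_3
entry J[4][3] = 0.7071

0.707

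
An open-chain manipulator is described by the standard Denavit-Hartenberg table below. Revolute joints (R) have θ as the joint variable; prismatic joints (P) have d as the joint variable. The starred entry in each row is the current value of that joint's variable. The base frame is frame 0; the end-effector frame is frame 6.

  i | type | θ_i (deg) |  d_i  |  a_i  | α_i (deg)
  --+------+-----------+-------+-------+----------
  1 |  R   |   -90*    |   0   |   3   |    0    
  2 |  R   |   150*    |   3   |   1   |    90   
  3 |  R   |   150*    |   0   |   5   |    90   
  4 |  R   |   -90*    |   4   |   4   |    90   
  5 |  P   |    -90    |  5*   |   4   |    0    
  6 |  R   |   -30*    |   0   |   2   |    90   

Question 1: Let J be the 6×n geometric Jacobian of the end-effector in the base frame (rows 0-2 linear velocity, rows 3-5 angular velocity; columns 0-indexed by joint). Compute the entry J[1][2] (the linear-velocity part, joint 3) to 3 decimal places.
1.299

axis z_2 = (0.8660,-0.5000,0.0000); lever o_n−o_2 = (-3.0311,0.7500,-1.5000)
cross product → J_v[:, 2] = (0.7500,1.2990,-0.8660)
J_ω[:, 2] = z_2
entry J[1][2] = 1.2990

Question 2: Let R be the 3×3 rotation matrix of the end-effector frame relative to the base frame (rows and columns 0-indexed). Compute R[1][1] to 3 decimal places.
End-effector y-axis (col 1 of R) = (0.4330,0.7500,-0.5000)
R[1][1] = 0.7500

0.750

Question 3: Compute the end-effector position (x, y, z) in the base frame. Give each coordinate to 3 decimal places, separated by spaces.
after link 1: o_1 = (0.0000, -3.0000, 0.0000)
after link 2: o_2 = (0.5000, -2.1340, 3.0000)
after link 3: o_3 = (-1.6651, -5.8840, 5.5000)
after link 4: o_4 = (-4.1292, -2.1519, 8.9641)
after link 5: o_5 = (-2.9641, -0.1340, 3.0000)
after link 6: o_6 = (-2.5311, -1.3840, 1.5000)

-2.531 -1.384 1.500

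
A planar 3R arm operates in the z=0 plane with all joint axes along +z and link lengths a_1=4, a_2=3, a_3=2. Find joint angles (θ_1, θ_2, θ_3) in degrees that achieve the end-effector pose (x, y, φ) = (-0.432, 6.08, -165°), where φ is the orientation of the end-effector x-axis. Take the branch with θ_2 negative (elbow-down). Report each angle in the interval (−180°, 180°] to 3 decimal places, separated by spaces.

90.013 -30.030 135.017

wrist centre = target − a_3·(cos φ, sin φ) = (1.4999, 6.5976)
cos θ_2 = (45.7784−4²−3²)/(2·4·3) = 0.8658; θ_2 = -30.0297° (elbow-down)
β = atan2(6.5976,1.4999) = 77.1925°; ψ = atan2(-1.5013,6.5973) = -12.8205°
θ_1 = β − ψ = 90.0130°
θ_3 = φ − θ_1 − θ_2 = 135.0167° (wrapped to (-180°,180°])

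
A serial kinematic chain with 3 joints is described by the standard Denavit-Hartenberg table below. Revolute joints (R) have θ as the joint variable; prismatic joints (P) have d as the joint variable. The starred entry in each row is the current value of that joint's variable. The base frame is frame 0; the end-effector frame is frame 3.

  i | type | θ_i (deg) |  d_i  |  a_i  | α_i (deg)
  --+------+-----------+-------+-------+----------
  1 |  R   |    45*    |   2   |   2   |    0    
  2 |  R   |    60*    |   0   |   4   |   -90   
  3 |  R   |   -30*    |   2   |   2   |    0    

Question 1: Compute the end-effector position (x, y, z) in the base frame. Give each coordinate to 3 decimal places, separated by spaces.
after link 1: o_1 = (1.4142, 1.4142, 2.0000)
after link 2: o_2 = (0.3789, 5.2779, 2.0000)
after link 3: o_3 = (-2.0012, 6.4333, 3.0000)

-2.001 6.433 3.000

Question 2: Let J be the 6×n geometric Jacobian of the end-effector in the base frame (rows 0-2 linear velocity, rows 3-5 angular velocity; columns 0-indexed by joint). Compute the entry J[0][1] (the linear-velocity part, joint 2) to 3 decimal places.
-5.019

axis z_1 = (0.0000,0.0000,1.0000); lever o_n−o_1 = (-3.4154,5.0191,1.0000)
cross product → J_v[:, 1] = (-5.0191,-3.4154,0.0000)
J_ω[:, 1] = z_1
entry J[0][1] = -5.0191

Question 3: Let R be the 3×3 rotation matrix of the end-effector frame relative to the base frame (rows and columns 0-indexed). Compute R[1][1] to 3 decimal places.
0.483

End-effector y-axis (col 1 of R) = (-0.1294,0.4830,-0.8660)
R[1][1] = 0.4830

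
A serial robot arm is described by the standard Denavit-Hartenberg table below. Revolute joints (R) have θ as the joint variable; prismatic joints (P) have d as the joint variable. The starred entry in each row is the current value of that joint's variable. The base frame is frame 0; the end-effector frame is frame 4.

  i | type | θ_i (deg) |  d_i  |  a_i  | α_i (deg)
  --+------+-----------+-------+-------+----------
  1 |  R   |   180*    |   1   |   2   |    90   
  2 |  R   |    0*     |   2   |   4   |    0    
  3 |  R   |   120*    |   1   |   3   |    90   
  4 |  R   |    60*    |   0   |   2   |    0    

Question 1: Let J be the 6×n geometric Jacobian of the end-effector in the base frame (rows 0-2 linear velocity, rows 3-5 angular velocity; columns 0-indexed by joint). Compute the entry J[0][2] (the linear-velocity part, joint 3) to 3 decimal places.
3.464

axis z_2 = (0.0000,1.0000,0.0000); lever o_n−o_2 = (2.0000,2.7321,3.4641)
cross product → J_v[:, 2] = (3.4641,-0.0000,-2.0000)
J_ω[:, 2] = z_2
entry J[0][2] = 3.4641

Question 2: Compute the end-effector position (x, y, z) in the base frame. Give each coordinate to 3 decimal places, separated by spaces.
-4.000 4.732 4.464

after link 1: o_1 = (-2.0000, 0.0000, 1.0000)
after link 2: o_2 = (-6.0000, 2.0000, 1.0000)
after link 3: o_3 = (-4.5000, 3.0000, 3.5981)
after link 4: o_4 = (-4.0000, 4.7321, 4.4641)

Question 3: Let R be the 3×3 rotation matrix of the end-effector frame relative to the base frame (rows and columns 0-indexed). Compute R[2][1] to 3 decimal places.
End-effector y-axis (col 1 of R) = (-0.4330,0.5000,-0.7500)
R[2][1] = -0.7500

-0.750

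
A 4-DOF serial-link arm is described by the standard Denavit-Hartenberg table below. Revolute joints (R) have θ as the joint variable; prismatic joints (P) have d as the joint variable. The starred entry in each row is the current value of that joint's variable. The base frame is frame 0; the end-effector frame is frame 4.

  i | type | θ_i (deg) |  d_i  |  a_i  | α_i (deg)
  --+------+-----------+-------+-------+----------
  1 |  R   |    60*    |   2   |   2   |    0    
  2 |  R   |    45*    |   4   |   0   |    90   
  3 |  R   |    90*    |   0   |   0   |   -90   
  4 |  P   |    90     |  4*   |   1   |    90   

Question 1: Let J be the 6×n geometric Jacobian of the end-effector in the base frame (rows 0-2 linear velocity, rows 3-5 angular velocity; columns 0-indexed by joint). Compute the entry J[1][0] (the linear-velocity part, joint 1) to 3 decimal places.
axis z_0 = ẑ; lever o_n−o_0 = (1.0694,-2.3905,6.0000)
cross product → J_v[:, 0] = (2.3905,1.0694,-0.0000)
J_ω[:, 0] = z_0
entry J[1][0] = 1.0694

1.069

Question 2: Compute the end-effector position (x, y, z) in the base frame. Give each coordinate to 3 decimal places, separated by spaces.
after link 1: o_1 = (1.0000, 1.7321, 2.0000)
after link 2: o_2 = (1.0000, 1.7321, 6.0000)
after link 3: o_3 = (1.0000, 1.7321, 6.0000)
after link 4: o_4 = (1.0694, -2.3905, 6.0000)

1.069 -2.390 6.000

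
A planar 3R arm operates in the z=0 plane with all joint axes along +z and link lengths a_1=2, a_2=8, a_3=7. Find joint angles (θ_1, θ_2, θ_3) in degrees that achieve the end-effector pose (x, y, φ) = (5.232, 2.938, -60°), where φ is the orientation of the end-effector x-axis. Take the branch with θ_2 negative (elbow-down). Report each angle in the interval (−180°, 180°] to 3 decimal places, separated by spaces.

wrist centre = target − a_3·(cos φ, sin φ) = (1.7320, 9.0002)
cos θ_2 = (84.0030−2²−8²)/(2·2·8) = 0.5001; θ_2 = -59.9937° (elbow-down)
β = atan2(9.0002,1.7320) = 79.1071°; ψ = atan2(-6.9278,6.0008) = -49.1012°
θ_1 = β − ψ = 128.2084°
θ_3 = φ − θ_1 − θ_2 = -128.2146° (wrapped to (-180°,180°])

128.208 -59.994 -128.215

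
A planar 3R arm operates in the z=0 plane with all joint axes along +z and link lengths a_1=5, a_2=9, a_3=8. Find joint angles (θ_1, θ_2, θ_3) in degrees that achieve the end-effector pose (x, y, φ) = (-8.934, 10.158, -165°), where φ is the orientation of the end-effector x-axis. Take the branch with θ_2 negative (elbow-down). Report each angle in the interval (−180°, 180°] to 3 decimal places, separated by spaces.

135.005 -60.005 119.999

wrist centre = target − a_3·(cos φ, sin φ) = (-1.2066, 12.2286)
cos θ_2 = (150.9934−5²−9²)/(2·5·9) = 0.4999; θ_2 = -60.0049° (elbow-down)
β = atan2(12.2286,-1.2066) = 95.6351°; ψ = atan2(-7.7946,9.4993) = -39.3703°
θ_1 = β − ψ = 135.0055°
θ_3 = φ − θ_1 − θ_2 = 119.9994° (wrapped to (-180°,180°])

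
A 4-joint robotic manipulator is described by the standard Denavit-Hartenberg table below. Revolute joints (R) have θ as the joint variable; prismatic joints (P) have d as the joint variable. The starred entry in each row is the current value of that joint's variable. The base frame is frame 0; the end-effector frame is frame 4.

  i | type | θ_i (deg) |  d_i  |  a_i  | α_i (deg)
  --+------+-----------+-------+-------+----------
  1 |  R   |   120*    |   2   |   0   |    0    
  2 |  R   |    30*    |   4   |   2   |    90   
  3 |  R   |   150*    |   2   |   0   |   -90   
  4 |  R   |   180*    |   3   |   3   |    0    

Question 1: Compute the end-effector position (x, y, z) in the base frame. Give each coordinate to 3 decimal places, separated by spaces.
-1.683 3.281 1.902

after link 1: o_1 = (0.0000, 0.0000, 2.0000)
after link 2: o_2 = (-1.7321, 1.0000, 6.0000)
after link 3: o_3 = (-0.7321, 2.7321, 6.0000)
after link 4: o_4 = (-1.6830, 3.2811, 1.9019)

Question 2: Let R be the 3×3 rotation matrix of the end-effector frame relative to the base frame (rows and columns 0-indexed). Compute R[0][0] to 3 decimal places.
-0.750

End-effector x-axis (col 0 of R) = (-0.7500,0.4330,-0.5000)
R[0][0] = -0.7500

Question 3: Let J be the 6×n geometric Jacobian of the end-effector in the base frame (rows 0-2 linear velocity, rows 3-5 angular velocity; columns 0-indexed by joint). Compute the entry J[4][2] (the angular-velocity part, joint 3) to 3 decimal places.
axis z_2 = (0.5000,0.8660,0.0000); lever o_n−o_2 = (0.0490,2.2811,-4.0981)
cross product → J_v[:, 2] = (-3.5490,2.0490,1.0981)
J_ω[:, 2] = z_2
entry J[4][2] = 0.8660

0.866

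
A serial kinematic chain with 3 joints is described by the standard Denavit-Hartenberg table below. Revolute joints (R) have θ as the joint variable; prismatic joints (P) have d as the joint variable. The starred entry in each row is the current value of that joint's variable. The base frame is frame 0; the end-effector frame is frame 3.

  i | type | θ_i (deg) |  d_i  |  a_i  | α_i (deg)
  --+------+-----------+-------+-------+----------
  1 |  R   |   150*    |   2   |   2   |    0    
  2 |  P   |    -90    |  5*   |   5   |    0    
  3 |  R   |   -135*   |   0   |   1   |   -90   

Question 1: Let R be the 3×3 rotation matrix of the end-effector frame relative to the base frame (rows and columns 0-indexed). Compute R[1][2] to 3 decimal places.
End-effector z-axis (col 2 of R) = (0.9659,0.2588,0.0000)
R[1][2] = 0.2588

0.259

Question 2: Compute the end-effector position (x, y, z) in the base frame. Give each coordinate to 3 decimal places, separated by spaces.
1.027 4.364 7.000

after link 1: o_1 = (-1.7321, 1.0000, 2.0000)
after link 2: o_2 = (0.7679, 5.3301, 7.0000)
after link 3: o_3 = (1.0268, 4.3642, 7.0000)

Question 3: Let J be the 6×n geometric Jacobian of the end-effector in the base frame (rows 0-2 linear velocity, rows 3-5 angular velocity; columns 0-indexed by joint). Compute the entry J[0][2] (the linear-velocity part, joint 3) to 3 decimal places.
axis z_2 = (0.0000,0.0000,1.0000); lever o_n−o_2 = (0.2588,-0.9659,0.0000)
cross product → J_v[:, 2] = (0.9659,0.2588,-0.0000)
J_ω[:, 2] = z_2
entry J[0][2] = 0.9659

0.966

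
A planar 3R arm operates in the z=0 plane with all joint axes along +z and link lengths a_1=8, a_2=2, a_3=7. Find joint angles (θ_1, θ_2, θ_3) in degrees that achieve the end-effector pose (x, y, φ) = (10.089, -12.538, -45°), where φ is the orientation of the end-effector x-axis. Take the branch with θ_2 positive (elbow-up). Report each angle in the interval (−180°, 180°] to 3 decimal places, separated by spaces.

wrist centre = target − a_3·(cos φ, sin φ) = (5.1393, -7.5883)
cos θ_2 = (83.9935−8²−2²)/(2·8·2) = 0.4998; θ_2 = 60.0135° (elbow-up)
β = atan2(-7.5883,5.1393) = -55.8916°; ψ = atan2(1.7323,8.9996) = 10.8953°
θ_1 = β − ψ = -66.7869°
θ_3 = φ − θ_1 − θ_2 = -38.2265° (wrapped to (-180°,180°])

-66.787 60.013 -38.227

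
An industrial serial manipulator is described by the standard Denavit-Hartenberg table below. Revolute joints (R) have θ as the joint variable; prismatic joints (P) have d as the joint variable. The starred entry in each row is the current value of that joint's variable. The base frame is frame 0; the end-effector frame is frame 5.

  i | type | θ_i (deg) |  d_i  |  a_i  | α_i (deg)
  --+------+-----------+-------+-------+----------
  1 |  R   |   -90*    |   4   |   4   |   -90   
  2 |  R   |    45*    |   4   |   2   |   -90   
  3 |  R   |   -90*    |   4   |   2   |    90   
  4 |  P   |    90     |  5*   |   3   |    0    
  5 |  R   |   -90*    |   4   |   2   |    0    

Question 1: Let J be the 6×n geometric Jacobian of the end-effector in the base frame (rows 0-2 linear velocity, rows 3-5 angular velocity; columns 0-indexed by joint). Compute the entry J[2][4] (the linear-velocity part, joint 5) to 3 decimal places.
-1.414

axis z_4 = (-0.0000,0.7071,0.7071); lever o_n−o_4 = (2.0000,2.8284,2.8284)
cross product → J_v[:, 4] = (0.0000,1.4142,-1.4142)
J_ω[:, 4] = z_4
entry J[2][4] = -1.4142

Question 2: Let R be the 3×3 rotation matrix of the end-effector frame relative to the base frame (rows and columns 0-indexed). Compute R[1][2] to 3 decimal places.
0.707

End-effector z-axis (col 2 of R) = (-0.0000,0.7071,0.7071)
R[1][2] = 0.7071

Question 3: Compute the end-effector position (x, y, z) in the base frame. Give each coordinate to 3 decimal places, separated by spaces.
after link 1: o_1 = (0.0000, -4.0000, 4.0000)
after link 2: o_2 = (4.0000, -5.4142, 2.5858)
after link 3: o_3 = (6.0000, -2.5858, -0.2426)
after link 4: o_4 = (6.0000, 3.0711, 1.1716)
after link 5: o_5 = (8.0000, 5.8995, 4.0000)

8.000 5.899 4.000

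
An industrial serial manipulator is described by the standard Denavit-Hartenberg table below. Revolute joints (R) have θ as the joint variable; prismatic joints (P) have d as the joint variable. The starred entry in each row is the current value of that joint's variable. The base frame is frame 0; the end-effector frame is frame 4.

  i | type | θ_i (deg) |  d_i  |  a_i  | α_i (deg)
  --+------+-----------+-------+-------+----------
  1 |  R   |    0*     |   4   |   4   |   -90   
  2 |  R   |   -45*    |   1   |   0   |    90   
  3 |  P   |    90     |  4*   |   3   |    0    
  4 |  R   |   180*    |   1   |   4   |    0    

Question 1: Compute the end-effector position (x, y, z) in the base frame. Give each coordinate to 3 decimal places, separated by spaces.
after link 1: o_1 = (4.0000, 0.0000, 4.0000)
after link 2: o_2 = (4.0000, 1.0000, 4.0000)
after link 3: o_3 = (1.1716, 4.0000, 6.8284)
after link 4: o_4 = (0.4645, 0.0000, 7.5355)

0.464 0.000 7.536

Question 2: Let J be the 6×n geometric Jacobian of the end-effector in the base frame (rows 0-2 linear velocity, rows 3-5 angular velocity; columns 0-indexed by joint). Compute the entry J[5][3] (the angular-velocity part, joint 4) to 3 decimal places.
axis z_3 = (-0.7071,0.0000,0.7071); lever o_n−o_3 = (-0.7071,-4.0000,0.7071)
cross product → J_v[:, 3] = (2.8284,-0.0000,2.8284)
J_ω[:, 3] = z_3
entry J[5][3] = 0.7071

0.707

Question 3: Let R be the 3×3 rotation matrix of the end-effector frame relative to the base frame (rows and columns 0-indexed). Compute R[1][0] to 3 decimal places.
-1.000

End-effector x-axis (col 0 of R) = (-0.0000,-1.0000,-0.0000)
R[1][0] = -1.0000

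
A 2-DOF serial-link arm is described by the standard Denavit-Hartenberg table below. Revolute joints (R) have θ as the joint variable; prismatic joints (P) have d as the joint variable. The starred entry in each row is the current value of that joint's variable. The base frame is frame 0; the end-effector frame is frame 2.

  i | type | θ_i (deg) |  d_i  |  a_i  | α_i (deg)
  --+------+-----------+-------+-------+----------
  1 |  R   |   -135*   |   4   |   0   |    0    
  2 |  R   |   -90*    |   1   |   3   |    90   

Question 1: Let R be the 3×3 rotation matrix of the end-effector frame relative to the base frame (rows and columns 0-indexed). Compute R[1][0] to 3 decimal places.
End-effector x-axis (col 0 of R) = (-0.7071,0.7071,0.0000)
R[1][0] = 0.7071

0.707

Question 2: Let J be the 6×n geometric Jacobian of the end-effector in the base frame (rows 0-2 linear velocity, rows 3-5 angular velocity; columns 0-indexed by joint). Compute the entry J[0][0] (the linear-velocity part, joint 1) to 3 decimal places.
axis z_0 = ẑ; lever o_n−o_0 = (-2.1213,2.1213,5.0000)
cross product → J_v[:, 0] = (-2.1213,-2.1213,0.0000)
J_ω[:, 0] = z_0
entry J[0][0] = -2.1213

-2.121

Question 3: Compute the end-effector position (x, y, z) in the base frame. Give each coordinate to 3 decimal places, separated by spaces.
after link 1: o_1 = (0.0000, 0.0000, 4.0000)
after link 2: o_2 = (-2.1213, 2.1213, 5.0000)

-2.121 2.121 5.000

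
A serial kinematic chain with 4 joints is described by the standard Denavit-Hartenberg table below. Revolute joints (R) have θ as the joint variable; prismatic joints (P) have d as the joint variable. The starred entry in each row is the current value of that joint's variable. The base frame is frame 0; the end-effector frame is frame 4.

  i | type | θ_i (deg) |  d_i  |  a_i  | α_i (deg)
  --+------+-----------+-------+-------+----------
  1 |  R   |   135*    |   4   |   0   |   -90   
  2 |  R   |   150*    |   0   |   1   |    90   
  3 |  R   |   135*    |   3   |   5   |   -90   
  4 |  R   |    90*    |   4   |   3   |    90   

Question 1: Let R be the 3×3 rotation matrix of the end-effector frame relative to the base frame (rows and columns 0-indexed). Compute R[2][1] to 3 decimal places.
End-effector y-axis (col 1 of R) = (0.0670,0.9330,0.3536)
R[2][1] = 0.3536

0.354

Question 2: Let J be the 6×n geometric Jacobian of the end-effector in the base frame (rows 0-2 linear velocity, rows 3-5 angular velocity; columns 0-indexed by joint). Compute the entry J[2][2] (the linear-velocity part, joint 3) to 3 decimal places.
0.354

axis z_2 = (-0.3536,0.3536,-0.8660); lever o_n−o_2 = (-4.3971,3.3971,3.1820)
cross product → J_v[:, 2] = (4.0670,4.9330,0.3536)
J_ω[:, 2] = z_2
entry J[2][2] = 0.3536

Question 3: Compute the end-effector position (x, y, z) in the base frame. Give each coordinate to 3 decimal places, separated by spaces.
after link 1: o_1 = (0.0000, 0.0000, 4.0000)
after link 2: o_2 = (0.6124, -0.6124, 3.5000)
after link 3: o_3 = (-5.1134, 0.1134, 2.6697)
after link 4: o_4 = (-3.7847, 2.7847, 6.6820)

-3.785 2.785 6.682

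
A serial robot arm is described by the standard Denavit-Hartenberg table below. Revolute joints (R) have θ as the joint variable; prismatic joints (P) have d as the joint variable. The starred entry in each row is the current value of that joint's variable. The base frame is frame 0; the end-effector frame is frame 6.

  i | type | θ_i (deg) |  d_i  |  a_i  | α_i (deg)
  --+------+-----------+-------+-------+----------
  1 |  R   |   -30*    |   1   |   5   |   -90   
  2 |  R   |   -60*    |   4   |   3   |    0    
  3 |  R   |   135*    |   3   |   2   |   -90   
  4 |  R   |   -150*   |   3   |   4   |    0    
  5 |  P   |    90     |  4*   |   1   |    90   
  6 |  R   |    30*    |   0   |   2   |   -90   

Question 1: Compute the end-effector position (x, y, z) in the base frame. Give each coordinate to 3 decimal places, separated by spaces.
after link 1: o_1 = (4.3301, -2.5000, 1.0000)
after link 2: o_2 = (7.6292, 0.2141, 3.5981)
after link 3: o_3 = (9.5775, 2.5534, 1.6662)
after link 4: o_4 = (7.2914, 6.1826, 4.2358)
after link 5: o_5 = (4.4905, 8.7997, 2.7176)
after link 6: o_6 = (4.5981, 10.4697, 1.6223)

4.598 10.470 1.622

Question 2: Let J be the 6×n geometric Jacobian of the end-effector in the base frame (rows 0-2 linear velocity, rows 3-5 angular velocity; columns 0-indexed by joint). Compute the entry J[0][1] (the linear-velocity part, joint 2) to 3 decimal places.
axis z_1 = (0.5000,0.8660,0.0000); lever o_n−o_1 = (0.2679,12.9697,0.6223)
cross product → J_v[:, 1] = (0.5389,-0.3111,6.2528)
J_ω[:, 1] = z_1
entry J[0][1] = 0.5389

0.539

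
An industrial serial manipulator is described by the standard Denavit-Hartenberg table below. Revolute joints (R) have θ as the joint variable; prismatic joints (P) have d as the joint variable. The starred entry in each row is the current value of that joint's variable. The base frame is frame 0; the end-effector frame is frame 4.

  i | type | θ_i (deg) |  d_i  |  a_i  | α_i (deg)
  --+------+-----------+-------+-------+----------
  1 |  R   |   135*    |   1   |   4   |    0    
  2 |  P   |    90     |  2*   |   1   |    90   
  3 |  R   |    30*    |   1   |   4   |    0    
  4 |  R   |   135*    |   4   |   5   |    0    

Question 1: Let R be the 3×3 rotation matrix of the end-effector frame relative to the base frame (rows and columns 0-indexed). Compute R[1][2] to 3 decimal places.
0.707

End-effector z-axis (col 2 of R) = (-0.7071,0.7071,0.0000)
R[1][2] = 0.7071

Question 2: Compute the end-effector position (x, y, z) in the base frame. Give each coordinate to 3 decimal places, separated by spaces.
-6.105 6.622 6.294

after link 1: o_1 = (-2.8284, 2.8284, 1.0000)
after link 2: o_2 = (-3.5355, 2.1213, 3.0000)
after link 3: o_3 = (-6.6921, 0.3789, 5.0000)
after link 4: o_4 = (-6.1055, 6.6224, 6.2941)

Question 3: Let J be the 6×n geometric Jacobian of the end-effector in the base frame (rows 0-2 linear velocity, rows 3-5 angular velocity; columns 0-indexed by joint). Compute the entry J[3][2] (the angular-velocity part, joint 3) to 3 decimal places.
-0.707

axis z_2 = (-0.7071,0.7071,0.0000); lever o_n−o_2 = (-2.5700,4.5011,3.2941)
cross product → J_v[:, 2] = (2.3293,2.3293,-1.3655)
J_ω[:, 2] = z_2
entry J[3][2] = -0.7071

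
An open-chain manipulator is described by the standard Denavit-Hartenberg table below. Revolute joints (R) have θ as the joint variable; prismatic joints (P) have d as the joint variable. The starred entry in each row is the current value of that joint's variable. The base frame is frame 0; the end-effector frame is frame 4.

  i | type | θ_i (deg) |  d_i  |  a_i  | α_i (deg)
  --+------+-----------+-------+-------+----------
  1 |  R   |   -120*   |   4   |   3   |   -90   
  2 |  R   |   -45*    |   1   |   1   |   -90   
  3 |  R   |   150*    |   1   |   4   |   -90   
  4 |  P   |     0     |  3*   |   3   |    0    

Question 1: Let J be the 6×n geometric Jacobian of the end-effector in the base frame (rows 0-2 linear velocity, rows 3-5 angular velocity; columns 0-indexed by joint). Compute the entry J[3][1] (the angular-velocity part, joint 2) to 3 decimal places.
0.866

axis z_1 = (0.8660,-0.5000,0.0000); lever o_n−o_1 = (2.0515,3.3571,-5.3473)
cross product → J_v[:, 1] = (2.6736,4.6309,3.9331)
J_ω[:, 1] = z_1
entry J[3][1] = 0.8660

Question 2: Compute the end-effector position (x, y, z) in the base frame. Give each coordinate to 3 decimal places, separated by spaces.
0.551 0.759 -1.347

after link 1: o_1 = (-1.5000, -2.5981, 4.0000)
after link 2: o_2 = (-0.9875, -3.7104, 4.7071)
after link 3: o_3 = (-1.8484, -1.2015, 1.5505)
after link 4: o_4 = (0.5515, 0.7590, -1.3473)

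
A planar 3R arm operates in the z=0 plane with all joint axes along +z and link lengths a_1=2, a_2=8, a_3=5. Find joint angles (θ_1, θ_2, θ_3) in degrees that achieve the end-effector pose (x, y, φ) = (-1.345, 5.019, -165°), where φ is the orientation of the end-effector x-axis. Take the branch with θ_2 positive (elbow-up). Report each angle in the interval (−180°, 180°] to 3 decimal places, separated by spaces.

wrist centre = target − a_3·(cos φ, sin φ) = (3.4846, 6.3131)
cos θ_2 = (51.9978−2²−8²)/(2·2·8) = -0.5001; θ_2 = 120.0045° (elbow-up)
β = atan2(6.3131,3.4846) = 61.1027°; ψ = atan2(6.9279,-2.0005) = 106.1070°
θ_1 = β − ψ = -45.0043°
θ_3 = φ − θ_1 − θ_2 = 119.9998° (wrapped to (-180°,180°])

-45.004 120.005 120.000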